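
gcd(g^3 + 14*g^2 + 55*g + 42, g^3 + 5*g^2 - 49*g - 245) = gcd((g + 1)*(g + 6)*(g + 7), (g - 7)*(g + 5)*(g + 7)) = g + 7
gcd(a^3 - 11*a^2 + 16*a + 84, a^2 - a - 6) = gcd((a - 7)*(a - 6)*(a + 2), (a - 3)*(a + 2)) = a + 2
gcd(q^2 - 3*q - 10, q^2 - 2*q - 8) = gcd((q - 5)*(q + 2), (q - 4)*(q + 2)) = q + 2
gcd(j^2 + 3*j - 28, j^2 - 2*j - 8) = j - 4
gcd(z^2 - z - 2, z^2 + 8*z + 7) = z + 1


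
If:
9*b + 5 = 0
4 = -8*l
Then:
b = -5/9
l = -1/2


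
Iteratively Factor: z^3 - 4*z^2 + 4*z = (z - 2)*(z^2 - 2*z) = (z - 2)^2*(z)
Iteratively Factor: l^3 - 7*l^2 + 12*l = (l - 3)*(l^2 - 4*l) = (l - 4)*(l - 3)*(l)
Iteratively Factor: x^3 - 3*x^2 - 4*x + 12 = (x - 3)*(x^2 - 4) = (x - 3)*(x + 2)*(x - 2)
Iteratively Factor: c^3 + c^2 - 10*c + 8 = (c - 2)*(c^2 + 3*c - 4) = (c - 2)*(c + 4)*(c - 1)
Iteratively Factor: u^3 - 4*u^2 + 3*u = (u - 1)*(u^2 - 3*u) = u*(u - 1)*(u - 3)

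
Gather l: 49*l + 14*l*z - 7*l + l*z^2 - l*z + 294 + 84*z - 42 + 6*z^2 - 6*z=l*(z^2 + 13*z + 42) + 6*z^2 + 78*z + 252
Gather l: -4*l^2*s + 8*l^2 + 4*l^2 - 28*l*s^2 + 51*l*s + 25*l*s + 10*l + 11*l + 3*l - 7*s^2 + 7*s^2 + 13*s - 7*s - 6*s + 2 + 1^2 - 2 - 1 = l^2*(12 - 4*s) + l*(-28*s^2 + 76*s + 24)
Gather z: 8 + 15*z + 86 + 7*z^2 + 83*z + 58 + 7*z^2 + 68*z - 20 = 14*z^2 + 166*z + 132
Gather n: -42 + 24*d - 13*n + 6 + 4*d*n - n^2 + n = 24*d - n^2 + n*(4*d - 12) - 36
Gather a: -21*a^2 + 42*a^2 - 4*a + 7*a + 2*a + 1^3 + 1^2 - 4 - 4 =21*a^2 + 5*a - 6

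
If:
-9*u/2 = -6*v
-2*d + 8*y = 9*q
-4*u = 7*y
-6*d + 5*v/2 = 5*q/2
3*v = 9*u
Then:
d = 0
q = 0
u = 0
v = 0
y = 0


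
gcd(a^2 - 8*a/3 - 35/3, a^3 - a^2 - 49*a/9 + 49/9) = a + 7/3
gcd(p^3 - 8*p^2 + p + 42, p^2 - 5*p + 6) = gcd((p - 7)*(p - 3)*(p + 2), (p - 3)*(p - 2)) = p - 3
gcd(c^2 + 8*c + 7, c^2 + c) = c + 1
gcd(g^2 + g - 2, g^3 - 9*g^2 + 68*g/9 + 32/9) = 1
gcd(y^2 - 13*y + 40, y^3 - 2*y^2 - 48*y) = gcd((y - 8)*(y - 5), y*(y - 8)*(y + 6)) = y - 8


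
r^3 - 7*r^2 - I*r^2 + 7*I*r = r*(r - 7)*(r - I)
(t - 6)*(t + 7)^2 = t^3 + 8*t^2 - 35*t - 294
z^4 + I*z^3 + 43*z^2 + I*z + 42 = (z - 6*I)*(z - I)*(z + I)*(z + 7*I)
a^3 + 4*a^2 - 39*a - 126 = (a - 6)*(a + 3)*(a + 7)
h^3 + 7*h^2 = h^2*(h + 7)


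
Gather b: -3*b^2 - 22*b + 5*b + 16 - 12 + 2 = -3*b^2 - 17*b + 6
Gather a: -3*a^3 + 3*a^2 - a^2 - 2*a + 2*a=-3*a^3 + 2*a^2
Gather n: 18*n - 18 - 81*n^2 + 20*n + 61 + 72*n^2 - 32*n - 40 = -9*n^2 + 6*n + 3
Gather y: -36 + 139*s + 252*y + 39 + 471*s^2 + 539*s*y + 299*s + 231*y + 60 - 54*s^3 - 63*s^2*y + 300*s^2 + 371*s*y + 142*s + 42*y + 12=-54*s^3 + 771*s^2 + 580*s + y*(-63*s^2 + 910*s + 525) + 75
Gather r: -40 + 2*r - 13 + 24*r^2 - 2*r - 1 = 24*r^2 - 54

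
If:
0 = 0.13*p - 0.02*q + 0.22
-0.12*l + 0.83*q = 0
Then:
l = 6.91666666666667*q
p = 0.153846153846154*q - 1.69230769230769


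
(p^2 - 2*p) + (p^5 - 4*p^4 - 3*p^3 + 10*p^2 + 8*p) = p^5 - 4*p^4 - 3*p^3 + 11*p^2 + 6*p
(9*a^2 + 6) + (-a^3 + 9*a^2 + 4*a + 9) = -a^3 + 18*a^2 + 4*a + 15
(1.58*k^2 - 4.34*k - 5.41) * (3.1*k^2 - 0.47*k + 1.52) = 4.898*k^4 - 14.1966*k^3 - 12.3296*k^2 - 4.0541*k - 8.2232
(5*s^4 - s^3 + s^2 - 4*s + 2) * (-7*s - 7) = -35*s^5 - 28*s^4 + 21*s^2 + 14*s - 14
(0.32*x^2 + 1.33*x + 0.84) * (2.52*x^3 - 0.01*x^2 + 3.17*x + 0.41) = 0.8064*x^5 + 3.3484*x^4 + 3.1179*x^3 + 4.3389*x^2 + 3.2081*x + 0.3444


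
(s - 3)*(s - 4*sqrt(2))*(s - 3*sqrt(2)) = s^3 - 7*sqrt(2)*s^2 - 3*s^2 + 24*s + 21*sqrt(2)*s - 72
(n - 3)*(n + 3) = n^2 - 9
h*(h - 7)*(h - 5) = h^3 - 12*h^2 + 35*h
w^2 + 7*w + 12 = (w + 3)*(w + 4)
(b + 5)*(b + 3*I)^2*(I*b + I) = I*b^4 - 6*b^3 + 6*I*b^3 - 36*b^2 - 4*I*b^2 - 30*b - 54*I*b - 45*I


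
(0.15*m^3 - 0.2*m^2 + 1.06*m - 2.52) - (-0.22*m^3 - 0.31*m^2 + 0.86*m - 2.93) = 0.37*m^3 + 0.11*m^2 + 0.2*m + 0.41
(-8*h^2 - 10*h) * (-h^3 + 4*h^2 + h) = 8*h^5 - 22*h^4 - 48*h^3 - 10*h^2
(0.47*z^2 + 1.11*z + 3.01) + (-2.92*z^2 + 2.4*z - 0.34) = -2.45*z^2 + 3.51*z + 2.67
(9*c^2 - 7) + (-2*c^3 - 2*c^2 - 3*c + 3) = -2*c^3 + 7*c^2 - 3*c - 4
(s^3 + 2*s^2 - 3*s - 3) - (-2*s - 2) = s^3 + 2*s^2 - s - 1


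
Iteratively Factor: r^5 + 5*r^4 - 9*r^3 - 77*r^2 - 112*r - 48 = (r + 1)*(r^4 + 4*r^3 - 13*r^2 - 64*r - 48) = (r + 1)*(r + 4)*(r^3 - 13*r - 12) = (r + 1)*(r + 3)*(r + 4)*(r^2 - 3*r - 4) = (r + 1)^2*(r + 3)*(r + 4)*(r - 4)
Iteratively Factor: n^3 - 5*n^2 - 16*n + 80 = (n - 4)*(n^2 - n - 20) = (n - 5)*(n - 4)*(n + 4)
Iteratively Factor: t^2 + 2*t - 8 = (t + 4)*(t - 2)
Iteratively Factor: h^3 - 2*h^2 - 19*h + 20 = (h + 4)*(h^2 - 6*h + 5) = (h - 5)*(h + 4)*(h - 1)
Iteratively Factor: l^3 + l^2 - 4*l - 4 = (l - 2)*(l^2 + 3*l + 2) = (l - 2)*(l + 2)*(l + 1)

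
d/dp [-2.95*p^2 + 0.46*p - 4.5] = 0.46 - 5.9*p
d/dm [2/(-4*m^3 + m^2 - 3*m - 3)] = 2*(12*m^2 - 2*m + 3)/(4*m^3 - m^2 + 3*m + 3)^2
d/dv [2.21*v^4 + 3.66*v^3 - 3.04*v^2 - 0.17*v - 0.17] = 8.84*v^3 + 10.98*v^2 - 6.08*v - 0.17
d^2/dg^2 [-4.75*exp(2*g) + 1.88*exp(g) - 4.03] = (1.88 - 19.0*exp(g))*exp(g)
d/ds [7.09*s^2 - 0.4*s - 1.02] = 14.18*s - 0.4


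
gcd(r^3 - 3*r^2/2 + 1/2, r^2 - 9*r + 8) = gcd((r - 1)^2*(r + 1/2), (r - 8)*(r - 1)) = r - 1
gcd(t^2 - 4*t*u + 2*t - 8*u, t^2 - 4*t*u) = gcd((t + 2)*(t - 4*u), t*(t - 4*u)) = t - 4*u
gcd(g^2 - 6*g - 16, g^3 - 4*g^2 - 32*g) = g - 8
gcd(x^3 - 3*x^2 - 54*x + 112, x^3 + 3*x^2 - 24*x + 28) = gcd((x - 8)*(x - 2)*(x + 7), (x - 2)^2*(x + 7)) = x^2 + 5*x - 14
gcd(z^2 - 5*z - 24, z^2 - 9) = z + 3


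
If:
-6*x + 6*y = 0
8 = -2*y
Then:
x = -4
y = -4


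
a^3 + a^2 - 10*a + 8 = (a - 2)*(a - 1)*(a + 4)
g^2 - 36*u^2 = (g - 6*u)*(g + 6*u)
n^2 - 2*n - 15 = (n - 5)*(n + 3)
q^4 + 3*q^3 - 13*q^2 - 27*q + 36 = (q - 3)*(q - 1)*(q + 3)*(q + 4)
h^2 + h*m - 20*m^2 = (h - 4*m)*(h + 5*m)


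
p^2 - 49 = (p - 7)*(p + 7)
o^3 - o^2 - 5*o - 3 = (o - 3)*(o + 1)^2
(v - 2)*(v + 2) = v^2 - 4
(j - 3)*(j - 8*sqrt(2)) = j^2 - 8*sqrt(2)*j - 3*j + 24*sqrt(2)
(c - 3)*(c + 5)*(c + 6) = c^3 + 8*c^2 - 3*c - 90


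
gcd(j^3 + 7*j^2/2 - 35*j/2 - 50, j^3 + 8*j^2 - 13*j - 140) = j^2 + j - 20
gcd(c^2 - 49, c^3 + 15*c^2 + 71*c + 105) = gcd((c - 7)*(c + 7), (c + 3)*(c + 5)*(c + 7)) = c + 7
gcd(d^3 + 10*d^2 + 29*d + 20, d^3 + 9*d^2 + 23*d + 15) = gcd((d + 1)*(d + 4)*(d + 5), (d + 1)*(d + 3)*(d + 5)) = d^2 + 6*d + 5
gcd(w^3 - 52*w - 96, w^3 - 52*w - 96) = w^3 - 52*w - 96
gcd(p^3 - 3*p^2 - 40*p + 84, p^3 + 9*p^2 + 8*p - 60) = p^2 + 4*p - 12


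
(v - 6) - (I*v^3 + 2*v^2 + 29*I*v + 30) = -I*v^3 - 2*v^2 + v - 29*I*v - 36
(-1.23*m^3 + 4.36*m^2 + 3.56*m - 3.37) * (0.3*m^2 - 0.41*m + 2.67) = -0.369*m^5 + 1.8123*m^4 - 4.0037*m^3 + 9.1706*m^2 + 10.8869*m - 8.9979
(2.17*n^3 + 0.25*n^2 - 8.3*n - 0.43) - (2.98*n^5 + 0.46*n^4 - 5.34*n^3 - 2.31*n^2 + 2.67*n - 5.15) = -2.98*n^5 - 0.46*n^4 + 7.51*n^3 + 2.56*n^2 - 10.97*n + 4.72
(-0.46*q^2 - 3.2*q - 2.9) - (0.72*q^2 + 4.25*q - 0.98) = -1.18*q^2 - 7.45*q - 1.92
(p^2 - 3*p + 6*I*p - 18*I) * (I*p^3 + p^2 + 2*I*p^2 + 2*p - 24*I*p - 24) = I*p^5 - 5*p^4 - I*p^4 + 5*p^3 - 24*I*p^3 + 150*p^2 + 66*I*p^2 - 360*p - 180*I*p + 432*I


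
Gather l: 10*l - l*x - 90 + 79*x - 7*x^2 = l*(10 - x) - 7*x^2 + 79*x - 90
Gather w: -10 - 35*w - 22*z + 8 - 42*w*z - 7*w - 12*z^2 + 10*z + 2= w*(-42*z - 42) - 12*z^2 - 12*z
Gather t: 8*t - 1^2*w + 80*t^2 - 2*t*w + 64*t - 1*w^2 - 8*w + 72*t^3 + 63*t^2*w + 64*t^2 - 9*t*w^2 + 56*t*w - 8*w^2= 72*t^3 + t^2*(63*w + 144) + t*(-9*w^2 + 54*w + 72) - 9*w^2 - 9*w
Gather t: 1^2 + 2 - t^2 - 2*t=-t^2 - 2*t + 3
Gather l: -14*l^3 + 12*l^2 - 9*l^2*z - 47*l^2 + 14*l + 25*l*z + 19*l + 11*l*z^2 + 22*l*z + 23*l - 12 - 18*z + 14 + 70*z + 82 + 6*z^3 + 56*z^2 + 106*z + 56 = -14*l^3 + l^2*(-9*z - 35) + l*(11*z^2 + 47*z + 56) + 6*z^3 + 56*z^2 + 158*z + 140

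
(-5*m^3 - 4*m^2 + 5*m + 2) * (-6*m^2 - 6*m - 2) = 30*m^5 + 54*m^4 + 4*m^3 - 34*m^2 - 22*m - 4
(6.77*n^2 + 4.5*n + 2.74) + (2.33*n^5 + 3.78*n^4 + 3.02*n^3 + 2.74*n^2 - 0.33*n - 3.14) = 2.33*n^5 + 3.78*n^4 + 3.02*n^3 + 9.51*n^2 + 4.17*n - 0.4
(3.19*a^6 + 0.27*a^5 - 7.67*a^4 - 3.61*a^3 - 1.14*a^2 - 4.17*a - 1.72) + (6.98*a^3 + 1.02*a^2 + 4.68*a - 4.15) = 3.19*a^6 + 0.27*a^5 - 7.67*a^4 + 3.37*a^3 - 0.12*a^2 + 0.51*a - 5.87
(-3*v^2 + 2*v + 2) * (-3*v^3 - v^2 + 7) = 9*v^5 - 3*v^4 - 8*v^3 - 23*v^2 + 14*v + 14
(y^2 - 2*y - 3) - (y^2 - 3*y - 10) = y + 7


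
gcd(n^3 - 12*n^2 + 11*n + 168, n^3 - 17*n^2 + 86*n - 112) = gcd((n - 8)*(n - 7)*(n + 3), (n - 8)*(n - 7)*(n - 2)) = n^2 - 15*n + 56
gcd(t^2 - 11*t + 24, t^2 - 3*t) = t - 3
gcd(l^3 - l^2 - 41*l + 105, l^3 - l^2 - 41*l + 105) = l^3 - l^2 - 41*l + 105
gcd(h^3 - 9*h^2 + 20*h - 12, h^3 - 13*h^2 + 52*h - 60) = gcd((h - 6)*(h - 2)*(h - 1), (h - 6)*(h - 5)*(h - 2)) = h^2 - 8*h + 12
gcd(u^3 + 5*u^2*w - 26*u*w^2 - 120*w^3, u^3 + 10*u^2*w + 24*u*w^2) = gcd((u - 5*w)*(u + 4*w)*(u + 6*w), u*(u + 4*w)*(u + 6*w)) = u^2 + 10*u*w + 24*w^2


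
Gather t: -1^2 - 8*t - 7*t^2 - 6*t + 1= -7*t^2 - 14*t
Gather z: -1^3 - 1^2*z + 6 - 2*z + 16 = 21 - 3*z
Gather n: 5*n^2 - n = 5*n^2 - n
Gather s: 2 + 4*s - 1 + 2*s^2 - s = 2*s^2 + 3*s + 1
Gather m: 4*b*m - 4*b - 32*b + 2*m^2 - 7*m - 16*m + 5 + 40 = -36*b + 2*m^2 + m*(4*b - 23) + 45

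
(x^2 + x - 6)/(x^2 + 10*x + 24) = (x^2 + x - 6)/(x^2 + 10*x + 24)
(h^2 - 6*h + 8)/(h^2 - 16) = (h - 2)/(h + 4)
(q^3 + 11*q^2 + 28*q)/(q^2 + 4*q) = q + 7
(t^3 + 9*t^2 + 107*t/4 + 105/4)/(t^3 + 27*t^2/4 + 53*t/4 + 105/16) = 4*(t + 3)/(4*t + 3)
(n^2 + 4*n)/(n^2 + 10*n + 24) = n/(n + 6)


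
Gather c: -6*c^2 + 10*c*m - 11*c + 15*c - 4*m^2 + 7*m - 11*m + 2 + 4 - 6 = -6*c^2 + c*(10*m + 4) - 4*m^2 - 4*m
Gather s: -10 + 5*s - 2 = 5*s - 12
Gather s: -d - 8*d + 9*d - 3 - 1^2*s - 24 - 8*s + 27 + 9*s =0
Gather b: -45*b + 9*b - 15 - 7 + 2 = -36*b - 20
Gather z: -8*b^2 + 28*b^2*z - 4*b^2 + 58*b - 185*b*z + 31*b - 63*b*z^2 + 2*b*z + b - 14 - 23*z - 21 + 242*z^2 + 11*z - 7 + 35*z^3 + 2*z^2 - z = -12*b^2 + 90*b + 35*z^3 + z^2*(244 - 63*b) + z*(28*b^2 - 183*b - 13) - 42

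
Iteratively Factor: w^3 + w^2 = (w)*(w^2 + w) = w*(w + 1)*(w)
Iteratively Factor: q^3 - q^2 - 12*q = (q - 4)*(q^2 + 3*q) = (q - 4)*(q + 3)*(q)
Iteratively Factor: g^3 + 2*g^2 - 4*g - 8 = (g + 2)*(g^2 - 4) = (g + 2)^2*(g - 2)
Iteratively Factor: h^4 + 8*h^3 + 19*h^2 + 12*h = (h + 1)*(h^3 + 7*h^2 + 12*h) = (h + 1)*(h + 4)*(h^2 + 3*h) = (h + 1)*(h + 3)*(h + 4)*(h)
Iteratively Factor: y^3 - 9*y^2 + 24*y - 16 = (y - 4)*(y^2 - 5*y + 4) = (y - 4)^2*(y - 1)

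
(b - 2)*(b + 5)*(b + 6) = b^3 + 9*b^2 + 8*b - 60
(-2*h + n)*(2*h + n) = -4*h^2 + n^2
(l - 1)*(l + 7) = l^2 + 6*l - 7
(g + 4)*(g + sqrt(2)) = g^2 + sqrt(2)*g + 4*g + 4*sqrt(2)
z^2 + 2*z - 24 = (z - 4)*(z + 6)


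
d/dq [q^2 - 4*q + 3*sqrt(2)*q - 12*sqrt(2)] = 2*q - 4 + 3*sqrt(2)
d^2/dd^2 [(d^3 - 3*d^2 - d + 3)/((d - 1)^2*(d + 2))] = 6*(-d^3 - d^2 - 7*d - 3)/(d^6 + 3*d^5 - 3*d^4 - 11*d^3 + 6*d^2 + 12*d - 8)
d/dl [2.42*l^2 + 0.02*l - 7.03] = 4.84*l + 0.02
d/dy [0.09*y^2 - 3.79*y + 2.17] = 0.18*y - 3.79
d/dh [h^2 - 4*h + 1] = 2*h - 4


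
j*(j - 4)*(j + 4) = j^3 - 16*j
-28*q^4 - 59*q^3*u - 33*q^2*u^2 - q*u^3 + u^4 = (-7*q + u)*(q + u)^2*(4*q + u)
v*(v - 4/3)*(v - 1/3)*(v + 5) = v^4 + 10*v^3/3 - 71*v^2/9 + 20*v/9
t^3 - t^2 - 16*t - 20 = (t - 5)*(t + 2)^2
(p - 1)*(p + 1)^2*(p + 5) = p^4 + 6*p^3 + 4*p^2 - 6*p - 5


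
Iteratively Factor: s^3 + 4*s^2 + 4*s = (s)*(s^2 + 4*s + 4) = s*(s + 2)*(s + 2)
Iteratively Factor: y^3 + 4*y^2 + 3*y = (y + 1)*(y^2 + 3*y) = y*(y + 1)*(y + 3)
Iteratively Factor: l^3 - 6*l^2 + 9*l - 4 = (l - 1)*(l^2 - 5*l + 4) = (l - 4)*(l - 1)*(l - 1)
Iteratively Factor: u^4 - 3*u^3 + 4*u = (u + 1)*(u^3 - 4*u^2 + 4*u) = u*(u + 1)*(u^2 - 4*u + 4) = u*(u - 2)*(u + 1)*(u - 2)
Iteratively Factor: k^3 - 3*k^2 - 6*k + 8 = (k - 1)*(k^2 - 2*k - 8) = (k - 4)*(k - 1)*(k + 2)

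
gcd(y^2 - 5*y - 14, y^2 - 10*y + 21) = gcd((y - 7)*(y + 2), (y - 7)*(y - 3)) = y - 7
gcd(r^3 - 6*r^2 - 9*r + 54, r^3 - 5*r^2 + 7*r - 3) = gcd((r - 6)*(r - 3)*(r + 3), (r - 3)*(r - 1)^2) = r - 3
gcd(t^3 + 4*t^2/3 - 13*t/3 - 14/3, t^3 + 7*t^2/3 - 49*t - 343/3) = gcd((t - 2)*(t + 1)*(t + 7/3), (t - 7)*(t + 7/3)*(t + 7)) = t + 7/3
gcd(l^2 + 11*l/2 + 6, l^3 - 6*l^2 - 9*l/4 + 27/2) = l + 3/2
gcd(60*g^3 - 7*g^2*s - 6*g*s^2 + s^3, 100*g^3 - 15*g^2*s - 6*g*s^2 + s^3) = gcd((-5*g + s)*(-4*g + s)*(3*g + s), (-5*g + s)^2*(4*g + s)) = -5*g + s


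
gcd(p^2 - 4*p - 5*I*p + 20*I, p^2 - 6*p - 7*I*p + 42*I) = 1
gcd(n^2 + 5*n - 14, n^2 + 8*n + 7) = n + 7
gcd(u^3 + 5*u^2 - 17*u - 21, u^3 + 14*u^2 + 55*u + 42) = u^2 + 8*u + 7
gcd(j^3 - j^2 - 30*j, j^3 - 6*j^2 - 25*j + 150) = j^2 - j - 30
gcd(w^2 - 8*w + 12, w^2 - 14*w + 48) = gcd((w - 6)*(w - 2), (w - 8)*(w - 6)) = w - 6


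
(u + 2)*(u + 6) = u^2 + 8*u + 12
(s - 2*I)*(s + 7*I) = s^2 + 5*I*s + 14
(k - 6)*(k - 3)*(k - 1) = k^3 - 10*k^2 + 27*k - 18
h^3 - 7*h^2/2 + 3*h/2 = h*(h - 3)*(h - 1/2)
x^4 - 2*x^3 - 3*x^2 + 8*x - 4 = (x - 2)*(x - 1)^2*(x + 2)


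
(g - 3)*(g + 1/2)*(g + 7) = g^3 + 9*g^2/2 - 19*g - 21/2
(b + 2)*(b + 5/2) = b^2 + 9*b/2 + 5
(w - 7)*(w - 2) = w^2 - 9*w + 14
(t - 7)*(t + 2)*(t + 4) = t^3 - t^2 - 34*t - 56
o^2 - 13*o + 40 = (o - 8)*(o - 5)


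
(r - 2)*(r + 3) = r^2 + r - 6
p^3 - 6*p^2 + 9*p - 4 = (p - 4)*(p - 1)^2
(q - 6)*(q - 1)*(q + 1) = q^3 - 6*q^2 - q + 6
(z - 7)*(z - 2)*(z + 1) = z^3 - 8*z^2 + 5*z + 14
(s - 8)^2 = s^2 - 16*s + 64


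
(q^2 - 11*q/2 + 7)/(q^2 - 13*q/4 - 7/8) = 4*(q - 2)/(4*q + 1)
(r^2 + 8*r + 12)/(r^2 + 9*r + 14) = (r + 6)/(r + 7)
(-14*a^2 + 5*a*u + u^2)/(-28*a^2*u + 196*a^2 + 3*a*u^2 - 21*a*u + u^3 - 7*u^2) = (-2*a + u)/(-4*a*u + 28*a + u^2 - 7*u)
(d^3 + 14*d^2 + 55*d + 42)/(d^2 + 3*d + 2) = (d^2 + 13*d + 42)/(d + 2)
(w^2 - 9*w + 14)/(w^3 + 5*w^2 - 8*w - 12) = (w - 7)/(w^2 + 7*w + 6)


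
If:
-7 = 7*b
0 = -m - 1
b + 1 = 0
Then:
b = -1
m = -1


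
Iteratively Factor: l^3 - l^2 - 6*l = (l)*(l^2 - l - 6) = l*(l - 3)*(l + 2)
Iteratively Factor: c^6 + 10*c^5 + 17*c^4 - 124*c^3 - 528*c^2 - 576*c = (c + 4)*(c^5 + 6*c^4 - 7*c^3 - 96*c^2 - 144*c) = (c + 4)^2*(c^4 + 2*c^3 - 15*c^2 - 36*c) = (c - 4)*(c + 4)^2*(c^3 + 6*c^2 + 9*c) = (c - 4)*(c + 3)*(c + 4)^2*(c^2 + 3*c) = (c - 4)*(c + 3)^2*(c + 4)^2*(c)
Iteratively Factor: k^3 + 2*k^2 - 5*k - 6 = (k + 1)*(k^2 + k - 6) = (k - 2)*(k + 1)*(k + 3)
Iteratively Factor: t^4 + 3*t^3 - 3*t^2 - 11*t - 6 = (t + 3)*(t^3 - 3*t - 2) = (t - 2)*(t + 3)*(t^2 + 2*t + 1) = (t - 2)*(t + 1)*(t + 3)*(t + 1)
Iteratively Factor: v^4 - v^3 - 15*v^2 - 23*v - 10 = (v + 1)*(v^3 - 2*v^2 - 13*v - 10) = (v - 5)*(v + 1)*(v^2 + 3*v + 2) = (v - 5)*(v + 1)^2*(v + 2)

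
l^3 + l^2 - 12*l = l*(l - 3)*(l + 4)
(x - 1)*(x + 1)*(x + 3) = x^3 + 3*x^2 - x - 3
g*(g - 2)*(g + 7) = g^3 + 5*g^2 - 14*g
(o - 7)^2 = o^2 - 14*o + 49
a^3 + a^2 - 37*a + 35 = (a - 5)*(a - 1)*(a + 7)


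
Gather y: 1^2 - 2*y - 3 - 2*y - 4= -4*y - 6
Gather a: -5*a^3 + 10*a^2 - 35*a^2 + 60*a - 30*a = -5*a^3 - 25*a^2 + 30*a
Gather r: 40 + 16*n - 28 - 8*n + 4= 8*n + 16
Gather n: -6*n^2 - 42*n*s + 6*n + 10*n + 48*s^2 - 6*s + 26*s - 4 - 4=-6*n^2 + n*(16 - 42*s) + 48*s^2 + 20*s - 8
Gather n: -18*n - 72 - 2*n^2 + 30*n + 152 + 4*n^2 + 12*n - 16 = 2*n^2 + 24*n + 64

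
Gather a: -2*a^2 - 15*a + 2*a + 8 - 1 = -2*a^2 - 13*a + 7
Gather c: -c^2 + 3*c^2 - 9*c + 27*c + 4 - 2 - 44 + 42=2*c^2 + 18*c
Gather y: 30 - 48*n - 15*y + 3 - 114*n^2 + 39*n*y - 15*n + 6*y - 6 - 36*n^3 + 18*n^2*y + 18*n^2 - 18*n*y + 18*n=-36*n^3 - 96*n^2 - 45*n + y*(18*n^2 + 21*n - 9) + 27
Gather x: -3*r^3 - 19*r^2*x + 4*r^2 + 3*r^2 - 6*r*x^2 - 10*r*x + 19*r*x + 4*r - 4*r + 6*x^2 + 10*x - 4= -3*r^3 + 7*r^2 + x^2*(6 - 6*r) + x*(-19*r^2 + 9*r + 10) - 4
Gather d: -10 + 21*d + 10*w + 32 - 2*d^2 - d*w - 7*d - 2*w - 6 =-2*d^2 + d*(14 - w) + 8*w + 16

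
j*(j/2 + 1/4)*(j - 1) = j^3/2 - j^2/4 - j/4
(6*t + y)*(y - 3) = 6*t*y - 18*t + y^2 - 3*y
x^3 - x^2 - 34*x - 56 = (x - 7)*(x + 2)*(x + 4)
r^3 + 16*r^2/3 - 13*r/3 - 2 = (r - 1)*(r + 1/3)*(r + 6)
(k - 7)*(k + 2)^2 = k^3 - 3*k^2 - 24*k - 28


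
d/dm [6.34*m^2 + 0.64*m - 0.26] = 12.68*m + 0.64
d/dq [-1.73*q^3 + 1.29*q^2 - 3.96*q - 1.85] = -5.19*q^2 + 2.58*q - 3.96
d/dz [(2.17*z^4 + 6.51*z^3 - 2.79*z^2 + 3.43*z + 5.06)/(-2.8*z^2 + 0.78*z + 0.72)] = (-12.152*z^5 - 13.1502*z^4 + 16.4052*z^3 + 21.4894*z^2 + 24.3184*z - 1.4772)/(7.84*z^4 - 4.368*z^3 - 3.4236*z^2 + 1.1232*z + 0.5184)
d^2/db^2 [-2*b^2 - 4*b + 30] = -4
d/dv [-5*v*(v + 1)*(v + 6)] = -15*v^2 - 70*v - 30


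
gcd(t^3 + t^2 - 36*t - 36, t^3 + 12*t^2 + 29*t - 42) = t + 6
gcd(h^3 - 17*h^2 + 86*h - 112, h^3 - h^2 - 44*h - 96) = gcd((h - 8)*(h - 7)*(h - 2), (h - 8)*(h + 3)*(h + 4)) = h - 8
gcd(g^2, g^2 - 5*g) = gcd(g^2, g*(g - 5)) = g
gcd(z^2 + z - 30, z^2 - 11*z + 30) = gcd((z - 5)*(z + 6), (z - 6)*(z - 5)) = z - 5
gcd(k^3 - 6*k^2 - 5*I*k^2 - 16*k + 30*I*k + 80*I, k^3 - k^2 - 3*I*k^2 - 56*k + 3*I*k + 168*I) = k - 8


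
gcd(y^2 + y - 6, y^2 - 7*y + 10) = y - 2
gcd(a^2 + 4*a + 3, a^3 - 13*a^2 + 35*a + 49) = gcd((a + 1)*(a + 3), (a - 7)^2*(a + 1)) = a + 1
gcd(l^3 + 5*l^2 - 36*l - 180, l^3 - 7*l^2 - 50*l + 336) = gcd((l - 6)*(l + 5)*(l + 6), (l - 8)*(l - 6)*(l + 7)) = l - 6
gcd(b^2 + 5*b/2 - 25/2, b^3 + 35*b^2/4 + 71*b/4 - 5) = b + 5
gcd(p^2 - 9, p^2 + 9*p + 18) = p + 3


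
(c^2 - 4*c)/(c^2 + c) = (c - 4)/(c + 1)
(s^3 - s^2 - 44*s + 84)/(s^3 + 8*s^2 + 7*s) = (s^2 - 8*s + 12)/(s*(s + 1))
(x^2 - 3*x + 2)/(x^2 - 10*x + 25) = (x^2 - 3*x + 2)/(x^2 - 10*x + 25)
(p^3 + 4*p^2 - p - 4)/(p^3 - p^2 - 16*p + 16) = (p + 1)/(p - 4)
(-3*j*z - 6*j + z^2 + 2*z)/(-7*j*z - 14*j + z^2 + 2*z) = (-3*j + z)/(-7*j + z)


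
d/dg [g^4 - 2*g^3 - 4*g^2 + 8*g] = 4*g^3 - 6*g^2 - 8*g + 8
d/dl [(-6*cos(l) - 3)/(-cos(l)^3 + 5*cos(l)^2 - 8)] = 3*(-7*cos(l) - 7*cos(2*l)/2 + cos(3*l) - 39/2)*sin(l)/(cos(l)^3 - 5*cos(l)^2 + 8)^2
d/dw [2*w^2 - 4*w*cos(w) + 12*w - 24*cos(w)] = 4*w*sin(w) + 4*w + 24*sin(w) - 4*cos(w) + 12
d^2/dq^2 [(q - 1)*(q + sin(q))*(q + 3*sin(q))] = -4*q^2*sin(q) + 4*q*sin(q) + 16*q*cos(q) + 6*q*cos(2*q) + 6*q - 8*sqrt(2)*cos(q + pi/4) - 6*sqrt(2)*cos(2*q + pi/4) - 2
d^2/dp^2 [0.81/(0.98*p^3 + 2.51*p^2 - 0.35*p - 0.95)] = (-(4.7628*p + 4.0662)*(0.98*p^3 + 2.51*p^2 - 0.35*p - 0.95) + 0.81*(2.94*p^2 + 5.02*p - 0.35)*(5.88*p^2 + 10.04*p - 0.7))/(0.98*p^3 + 2.51*p^2 - 0.35*p - 0.95)^3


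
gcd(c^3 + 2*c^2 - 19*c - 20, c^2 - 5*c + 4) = c - 4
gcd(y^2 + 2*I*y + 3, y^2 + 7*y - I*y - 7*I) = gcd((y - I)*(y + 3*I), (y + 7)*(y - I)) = y - I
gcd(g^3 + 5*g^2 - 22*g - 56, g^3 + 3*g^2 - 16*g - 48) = g - 4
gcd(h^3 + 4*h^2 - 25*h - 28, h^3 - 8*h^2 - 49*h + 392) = h + 7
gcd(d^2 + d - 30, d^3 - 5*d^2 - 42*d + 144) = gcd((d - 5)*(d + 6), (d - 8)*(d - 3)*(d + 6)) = d + 6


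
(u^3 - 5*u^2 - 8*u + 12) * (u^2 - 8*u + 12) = u^5 - 13*u^4 + 44*u^3 + 16*u^2 - 192*u + 144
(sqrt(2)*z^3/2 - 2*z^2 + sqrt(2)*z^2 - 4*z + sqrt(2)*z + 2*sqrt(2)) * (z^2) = sqrt(2)*z^5/2 - 2*z^4 + sqrt(2)*z^4 - 4*z^3 + sqrt(2)*z^3 + 2*sqrt(2)*z^2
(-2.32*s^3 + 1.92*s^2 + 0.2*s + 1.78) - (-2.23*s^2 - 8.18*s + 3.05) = -2.32*s^3 + 4.15*s^2 + 8.38*s - 1.27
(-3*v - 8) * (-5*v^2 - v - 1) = 15*v^3 + 43*v^2 + 11*v + 8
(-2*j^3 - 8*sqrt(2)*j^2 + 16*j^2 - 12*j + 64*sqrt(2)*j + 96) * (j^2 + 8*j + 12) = -2*j^5 - 8*sqrt(2)*j^4 + 92*j^3 + 192*j^2 + 416*sqrt(2)*j^2 + 624*j + 768*sqrt(2)*j + 1152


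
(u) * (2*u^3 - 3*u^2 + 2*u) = 2*u^4 - 3*u^3 + 2*u^2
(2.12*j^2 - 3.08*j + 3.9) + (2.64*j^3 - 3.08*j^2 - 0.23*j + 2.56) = 2.64*j^3 - 0.96*j^2 - 3.31*j + 6.46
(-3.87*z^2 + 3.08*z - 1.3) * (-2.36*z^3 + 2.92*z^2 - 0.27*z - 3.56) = 9.1332*z^5 - 18.5692*z^4 + 13.1065*z^3 + 9.1496*z^2 - 10.6138*z + 4.628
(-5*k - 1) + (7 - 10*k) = 6 - 15*k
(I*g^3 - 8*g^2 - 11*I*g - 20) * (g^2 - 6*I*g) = I*g^5 - 2*g^4 + 37*I*g^3 - 86*g^2 + 120*I*g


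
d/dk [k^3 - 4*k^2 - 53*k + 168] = 3*k^2 - 8*k - 53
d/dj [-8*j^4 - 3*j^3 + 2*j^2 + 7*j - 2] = -32*j^3 - 9*j^2 + 4*j + 7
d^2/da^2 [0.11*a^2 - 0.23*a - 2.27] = 0.220000000000000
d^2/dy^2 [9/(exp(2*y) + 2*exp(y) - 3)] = 18*(4*(exp(y) + 1)^2*exp(y) - (2*exp(y) + 1)*(exp(2*y) + 2*exp(y) - 3))*exp(y)/(exp(2*y) + 2*exp(y) - 3)^3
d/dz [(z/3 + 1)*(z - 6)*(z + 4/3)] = z^2 - 10*z/9 - 22/3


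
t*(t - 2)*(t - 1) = t^3 - 3*t^2 + 2*t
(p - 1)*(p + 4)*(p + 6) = p^3 + 9*p^2 + 14*p - 24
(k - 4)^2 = k^2 - 8*k + 16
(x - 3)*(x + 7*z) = x^2 + 7*x*z - 3*x - 21*z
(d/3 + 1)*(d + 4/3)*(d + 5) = d^3/3 + 28*d^2/9 + 77*d/9 + 20/3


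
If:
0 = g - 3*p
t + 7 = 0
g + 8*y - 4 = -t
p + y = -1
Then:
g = -57/5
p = -19/5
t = -7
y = 14/5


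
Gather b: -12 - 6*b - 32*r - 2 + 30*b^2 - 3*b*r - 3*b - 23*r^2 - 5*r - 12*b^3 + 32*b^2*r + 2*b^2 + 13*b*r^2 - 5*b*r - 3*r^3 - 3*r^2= -12*b^3 + b^2*(32*r + 32) + b*(13*r^2 - 8*r - 9) - 3*r^3 - 26*r^2 - 37*r - 14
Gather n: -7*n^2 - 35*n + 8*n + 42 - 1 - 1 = -7*n^2 - 27*n + 40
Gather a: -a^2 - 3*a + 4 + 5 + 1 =-a^2 - 3*a + 10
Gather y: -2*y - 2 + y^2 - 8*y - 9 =y^2 - 10*y - 11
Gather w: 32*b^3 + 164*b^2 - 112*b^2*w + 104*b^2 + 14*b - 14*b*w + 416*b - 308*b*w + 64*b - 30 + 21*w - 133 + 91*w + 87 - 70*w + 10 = 32*b^3 + 268*b^2 + 494*b + w*(-112*b^2 - 322*b + 42) - 66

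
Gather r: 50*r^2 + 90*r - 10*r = 50*r^2 + 80*r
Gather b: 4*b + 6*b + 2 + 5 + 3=10*b + 10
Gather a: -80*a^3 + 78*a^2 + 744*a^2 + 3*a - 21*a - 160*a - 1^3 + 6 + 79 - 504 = -80*a^3 + 822*a^2 - 178*a - 420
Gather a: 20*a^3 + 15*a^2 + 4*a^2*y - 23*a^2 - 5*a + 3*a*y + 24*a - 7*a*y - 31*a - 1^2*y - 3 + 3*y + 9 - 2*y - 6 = 20*a^3 + a^2*(4*y - 8) + a*(-4*y - 12)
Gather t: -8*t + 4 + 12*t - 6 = 4*t - 2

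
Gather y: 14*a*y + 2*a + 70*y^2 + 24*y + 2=2*a + 70*y^2 + y*(14*a + 24) + 2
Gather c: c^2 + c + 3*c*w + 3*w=c^2 + c*(3*w + 1) + 3*w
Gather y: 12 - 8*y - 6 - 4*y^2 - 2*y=-4*y^2 - 10*y + 6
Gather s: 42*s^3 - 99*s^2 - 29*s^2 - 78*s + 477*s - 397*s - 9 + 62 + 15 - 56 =42*s^3 - 128*s^2 + 2*s + 12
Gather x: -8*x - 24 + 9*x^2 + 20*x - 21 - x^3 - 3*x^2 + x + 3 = -x^3 + 6*x^2 + 13*x - 42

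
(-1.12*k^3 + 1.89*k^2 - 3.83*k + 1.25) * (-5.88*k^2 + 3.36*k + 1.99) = 6.5856*k^5 - 14.8764*k^4 + 26.642*k^3 - 16.4577*k^2 - 3.4217*k + 2.4875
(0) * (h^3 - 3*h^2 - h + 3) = 0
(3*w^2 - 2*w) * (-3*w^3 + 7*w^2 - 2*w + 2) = -9*w^5 + 27*w^4 - 20*w^3 + 10*w^2 - 4*w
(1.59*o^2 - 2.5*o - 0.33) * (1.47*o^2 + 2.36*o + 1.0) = 2.3373*o^4 + 0.0774000000000004*o^3 - 4.7951*o^2 - 3.2788*o - 0.33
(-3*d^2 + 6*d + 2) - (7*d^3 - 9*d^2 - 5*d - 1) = -7*d^3 + 6*d^2 + 11*d + 3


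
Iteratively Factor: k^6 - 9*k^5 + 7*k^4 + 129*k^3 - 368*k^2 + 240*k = (k - 5)*(k^5 - 4*k^4 - 13*k^3 + 64*k^2 - 48*k) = (k - 5)*(k - 1)*(k^4 - 3*k^3 - 16*k^2 + 48*k) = k*(k - 5)*(k - 1)*(k^3 - 3*k^2 - 16*k + 48) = k*(k - 5)*(k - 1)*(k + 4)*(k^2 - 7*k + 12) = k*(k - 5)*(k - 4)*(k - 1)*(k + 4)*(k - 3)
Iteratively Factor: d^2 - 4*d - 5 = (d + 1)*(d - 5)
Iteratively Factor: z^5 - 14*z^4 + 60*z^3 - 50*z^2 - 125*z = (z - 5)*(z^4 - 9*z^3 + 15*z^2 + 25*z) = (z - 5)^2*(z^3 - 4*z^2 - 5*z) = (z - 5)^3*(z^2 + z) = (z - 5)^3*(z + 1)*(z)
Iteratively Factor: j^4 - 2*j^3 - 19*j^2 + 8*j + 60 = (j + 2)*(j^3 - 4*j^2 - 11*j + 30) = (j - 2)*(j + 2)*(j^2 - 2*j - 15) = (j - 5)*(j - 2)*(j + 2)*(j + 3)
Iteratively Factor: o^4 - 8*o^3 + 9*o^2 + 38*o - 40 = (o + 2)*(o^3 - 10*o^2 + 29*o - 20) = (o - 4)*(o + 2)*(o^2 - 6*o + 5) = (o - 4)*(o - 1)*(o + 2)*(o - 5)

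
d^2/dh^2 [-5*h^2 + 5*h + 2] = -10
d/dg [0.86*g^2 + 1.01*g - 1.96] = 1.72*g + 1.01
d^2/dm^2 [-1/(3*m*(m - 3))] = 2*(-m^2 + 3*m - 3)/(m^3*(m^3 - 9*m^2 + 27*m - 27))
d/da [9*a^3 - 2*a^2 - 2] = a*(27*a - 4)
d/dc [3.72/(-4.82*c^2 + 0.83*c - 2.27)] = (35.8608*c - 3.0876)/(4.82*c^2 - 0.83*c + 2.27)^2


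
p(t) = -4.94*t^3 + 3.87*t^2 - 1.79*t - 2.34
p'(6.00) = -488.87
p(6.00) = -940.80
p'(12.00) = -2042.99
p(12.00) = -8002.86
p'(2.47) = -73.09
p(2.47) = -57.59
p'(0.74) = -4.18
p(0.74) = -3.55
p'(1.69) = -31.04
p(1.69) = -18.16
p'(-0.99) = -23.98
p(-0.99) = 8.02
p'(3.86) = -192.73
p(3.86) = -235.70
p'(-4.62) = -353.87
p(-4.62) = 575.67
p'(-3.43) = -202.69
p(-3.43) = 248.68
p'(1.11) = -11.46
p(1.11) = -6.31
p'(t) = -14.82*t^2 + 7.74*t - 1.79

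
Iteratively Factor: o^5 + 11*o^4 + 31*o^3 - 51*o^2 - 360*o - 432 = (o + 4)*(o^4 + 7*o^3 + 3*o^2 - 63*o - 108) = (o - 3)*(o + 4)*(o^3 + 10*o^2 + 33*o + 36) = (o - 3)*(o + 3)*(o + 4)*(o^2 + 7*o + 12) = (o - 3)*(o + 3)*(o + 4)^2*(o + 3)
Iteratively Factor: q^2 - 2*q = (q - 2)*(q)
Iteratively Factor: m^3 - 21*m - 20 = (m - 5)*(m^2 + 5*m + 4) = (m - 5)*(m + 1)*(m + 4)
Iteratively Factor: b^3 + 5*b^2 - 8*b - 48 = (b + 4)*(b^2 + b - 12) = (b + 4)^2*(b - 3)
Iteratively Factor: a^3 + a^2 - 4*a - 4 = (a + 1)*(a^2 - 4) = (a + 1)*(a + 2)*(a - 2)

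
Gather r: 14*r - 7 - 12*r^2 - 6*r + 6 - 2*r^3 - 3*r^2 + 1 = -2*r^3 - 15*r^2 + 8*r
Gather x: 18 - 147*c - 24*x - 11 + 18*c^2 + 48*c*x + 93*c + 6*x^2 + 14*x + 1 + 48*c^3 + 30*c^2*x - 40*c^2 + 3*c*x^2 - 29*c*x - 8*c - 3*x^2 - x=48*c^3 - 22*c^2 - 62*c + x^2*(3*c + 3) + x*(30*c^2 + 19*c - 11) + 8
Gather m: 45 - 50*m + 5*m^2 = 5*m^2 - 50*m + 45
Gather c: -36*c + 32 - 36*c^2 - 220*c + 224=-36*c^2 - 256*c + 256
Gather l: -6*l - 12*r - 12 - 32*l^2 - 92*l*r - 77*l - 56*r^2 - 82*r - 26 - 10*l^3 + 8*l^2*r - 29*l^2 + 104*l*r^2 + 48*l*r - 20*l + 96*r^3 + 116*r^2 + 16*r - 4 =-10*l^3 + l^2*(8*r - 61) + l*(104*r^2 - 44*r - 103) + 96*r^3 + 60*r^2 - 78*r - 42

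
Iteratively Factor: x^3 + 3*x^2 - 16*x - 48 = (x + 4)*(x^2 - x - 12) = (x + 3)*(x + 4)*(x - 4)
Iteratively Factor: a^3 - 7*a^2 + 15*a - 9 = (a - 1)*(a^2 - 6*a + 9) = (a - 3)*(a - 1)*(a - 3)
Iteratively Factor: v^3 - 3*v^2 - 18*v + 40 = (v + 4)*(v^2 - 7*v + 10) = (v - 2)*(v + 4)*(v - 5)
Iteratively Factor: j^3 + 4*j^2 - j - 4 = (j + 4)*(j^2 - 1) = (j + 1)*(j + 4)*(j - 1)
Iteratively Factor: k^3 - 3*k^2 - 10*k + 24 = (k - 2)*(k^2 - k - 12) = (k - 2)*(k + 3)*(k - 4)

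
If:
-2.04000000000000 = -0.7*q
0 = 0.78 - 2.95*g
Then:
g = 0.26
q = 2.91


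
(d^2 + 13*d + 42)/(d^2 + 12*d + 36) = (d + 7)/(d + 6)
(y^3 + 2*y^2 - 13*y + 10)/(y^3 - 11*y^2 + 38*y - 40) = (y^2 + 4*y - 5)/(y^2 - 9*y + 20)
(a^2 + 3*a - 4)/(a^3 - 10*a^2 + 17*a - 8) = (a + 4)/(a^2 - 9*a + 8)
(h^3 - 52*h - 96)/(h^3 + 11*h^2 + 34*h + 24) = (h^2 - 6*h - 16)/(h^2 + 5*h + 4)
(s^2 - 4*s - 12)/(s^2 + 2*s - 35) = (s^2 - 4*s - 12)/(s^2 + 2*s - 35)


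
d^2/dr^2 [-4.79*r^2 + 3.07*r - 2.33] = -9.58000000000000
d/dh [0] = 0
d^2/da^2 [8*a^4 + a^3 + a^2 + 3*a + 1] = 96*a^2 + 6*a + 2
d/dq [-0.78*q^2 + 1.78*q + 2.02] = 1.78 - 1.56*q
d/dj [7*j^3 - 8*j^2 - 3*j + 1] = 21*j^2 - 16*j - 3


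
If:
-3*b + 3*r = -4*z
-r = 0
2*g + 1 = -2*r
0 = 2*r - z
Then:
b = 0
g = -1/2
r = 0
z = 0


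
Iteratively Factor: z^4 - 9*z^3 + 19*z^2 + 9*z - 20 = (z - 4)*(z^3 - 5*z^2 - z + 5) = (z - 4)*(z - 1)*(z^2 - 4*z - 5) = (z - 5)*(z - 4)*(z - 1)*(z + 1)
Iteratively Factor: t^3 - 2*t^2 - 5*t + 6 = (t - 1)*(t^2 - t - 6) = (t - 3)*(t - 1)*(t + 2)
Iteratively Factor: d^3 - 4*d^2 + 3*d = (d - 3)*(d^2 - d) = d*(d - 3)*(d - 1)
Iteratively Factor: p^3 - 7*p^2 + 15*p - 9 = (p - 3)*(p^2 - 4*p + 3) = (p - 3)^2*(p - 1)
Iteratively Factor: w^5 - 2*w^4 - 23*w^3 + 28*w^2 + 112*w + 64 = (w - 4)*(w^4 + 2*w^3 - 15*w^2 - 32*w - 16) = (w - 4)*(w + 1)*(w^3 + w^2 - 16*w - 16) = (w - 4)^2*(w + 1)*(w^2 + 5*w + 4) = (w - 4)^2*(w + 1)*(w + 4)*(w + 1)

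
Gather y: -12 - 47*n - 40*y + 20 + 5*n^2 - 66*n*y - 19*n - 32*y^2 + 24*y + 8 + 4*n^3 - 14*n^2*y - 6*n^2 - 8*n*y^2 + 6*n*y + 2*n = 4*n^3 - n^2 - 64*n + y^2*(-8*n - 32) + y*(-14*n^2 - 60*n - 16) + 16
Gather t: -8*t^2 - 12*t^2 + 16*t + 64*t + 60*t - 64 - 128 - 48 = -20*t^2 + 140*t - 240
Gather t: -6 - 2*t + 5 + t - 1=-t - 2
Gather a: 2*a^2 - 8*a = 2*a^2 - 8*a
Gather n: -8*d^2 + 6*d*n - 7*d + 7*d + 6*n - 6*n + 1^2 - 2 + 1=-8*d^2 + 6*d*n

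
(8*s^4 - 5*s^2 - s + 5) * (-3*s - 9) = -24*s^5 - 72*s^4 + 15*s^3 + 48*s^2 - 6*s - 45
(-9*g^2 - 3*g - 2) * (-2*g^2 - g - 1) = 18*g^4 + 15*g^3 + 16*g^2 + 5*g + 2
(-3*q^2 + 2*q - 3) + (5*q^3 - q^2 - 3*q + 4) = 5*q^3 - 4*q^2 - q + 1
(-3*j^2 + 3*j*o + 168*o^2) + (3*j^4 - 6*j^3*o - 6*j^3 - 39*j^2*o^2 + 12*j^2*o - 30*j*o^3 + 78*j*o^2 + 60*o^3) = 3*j^4 - 6*j^3*o - 6*j^3 - 39*j^2*o^2 + 12*j^2*o - 3*j^2 - 30*j*o^3 + 78*j*o^2 + 3*j*o + 60*o^3 + 168*o^2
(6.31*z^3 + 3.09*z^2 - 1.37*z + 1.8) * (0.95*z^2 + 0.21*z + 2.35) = 5.9945*z^5 + 4.2606*z^4 + 14.1759*z^3 + 8.6838*z^2 - 2.8415*z + 4.23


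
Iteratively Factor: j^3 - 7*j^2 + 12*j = (j)*(j^2 - 7*j + 12) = j*(j - 4)*(j - 3)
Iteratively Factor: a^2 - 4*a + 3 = (a - 3)*(a - 1)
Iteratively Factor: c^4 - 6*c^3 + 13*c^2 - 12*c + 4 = (c - 1)*(c^3 - 5*c^2 + 8*c - 4) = (c - 1)^2*(c^2 - 4*c + 4) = (c - 2)*(c - 1)^2*(c - 2)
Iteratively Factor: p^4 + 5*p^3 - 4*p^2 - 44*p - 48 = (p + 2)*(p^3 + 3*p^2 - 10*p - 24) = (p + 2)*(p + 4)*(p^2 - p - 6) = (p + 2)^2*(p + 4)*(p - 3)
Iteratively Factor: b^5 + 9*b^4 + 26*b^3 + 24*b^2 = (b)*(b^4 + 9*b^3 + 26*b^2 + 24*b) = b*(b + 2)*(b^3 + 7*b^2 + 12*b) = b*(b + 2)*(b + 4)*(b^2 + 3*b) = b*(b + 2)*(b + 3)*(b + 4)*(b)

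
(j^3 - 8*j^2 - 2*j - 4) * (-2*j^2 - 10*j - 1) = -2*j^5 + 6*j^4 + 83*j^3 + 36*j^2 + 42*j + 4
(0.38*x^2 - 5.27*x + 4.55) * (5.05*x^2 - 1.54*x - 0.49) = 1.919*x^4 - 27.1987*x^3 + 30.9071*x^2 - 4.4247*x - 2.2295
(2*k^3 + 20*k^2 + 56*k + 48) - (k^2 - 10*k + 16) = 2*k^3 + 19*k^2 + 66*k + 32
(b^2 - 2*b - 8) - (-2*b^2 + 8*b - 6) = 3*b^2 - 10*b - 2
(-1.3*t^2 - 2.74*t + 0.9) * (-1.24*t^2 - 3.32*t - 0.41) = 1.612*t^4 + 7.7136*t^3 + 8.5138*t^2 - 1.8646*t - 0.369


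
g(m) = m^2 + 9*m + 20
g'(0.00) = 9.00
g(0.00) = 20.00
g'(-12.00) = -15.00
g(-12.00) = 56.00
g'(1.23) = 11.46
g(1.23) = 32.58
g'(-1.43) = 6.14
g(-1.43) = 9.17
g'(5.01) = 19.02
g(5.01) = 90.19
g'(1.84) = 12.68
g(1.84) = 39.95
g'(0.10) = 9.20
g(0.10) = 20.91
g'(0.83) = 10.66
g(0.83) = 28.16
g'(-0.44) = 8.12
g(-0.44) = 16.23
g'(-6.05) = -3.10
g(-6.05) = 2.15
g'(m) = 2*m + 9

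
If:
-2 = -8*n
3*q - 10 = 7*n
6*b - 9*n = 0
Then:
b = 3/8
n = 1/4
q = 47/12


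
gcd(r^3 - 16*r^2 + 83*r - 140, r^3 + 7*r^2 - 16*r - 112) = r - 4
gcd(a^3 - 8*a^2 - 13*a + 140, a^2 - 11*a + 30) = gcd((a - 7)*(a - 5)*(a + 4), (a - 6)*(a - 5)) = a - 5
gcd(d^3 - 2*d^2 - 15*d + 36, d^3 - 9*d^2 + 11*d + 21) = d - 3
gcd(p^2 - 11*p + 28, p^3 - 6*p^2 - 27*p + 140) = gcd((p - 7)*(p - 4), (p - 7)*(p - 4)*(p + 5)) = p^2 - 11*p + 28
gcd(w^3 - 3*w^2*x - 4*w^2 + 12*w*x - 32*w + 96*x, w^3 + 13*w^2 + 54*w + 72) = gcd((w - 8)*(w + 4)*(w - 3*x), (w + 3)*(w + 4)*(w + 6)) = w + 4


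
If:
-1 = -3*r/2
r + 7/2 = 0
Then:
No Solution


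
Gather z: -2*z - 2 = -2*z - 2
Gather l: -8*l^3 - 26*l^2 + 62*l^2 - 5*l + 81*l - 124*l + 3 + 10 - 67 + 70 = -8*l^3 + 36*l^2 - 48*l + 16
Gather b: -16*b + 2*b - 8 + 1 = -14*b - 7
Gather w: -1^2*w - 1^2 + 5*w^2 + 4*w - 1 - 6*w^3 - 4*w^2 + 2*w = -6*w^3 + w^2 + 5*w - 2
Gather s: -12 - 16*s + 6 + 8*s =-8*s - 6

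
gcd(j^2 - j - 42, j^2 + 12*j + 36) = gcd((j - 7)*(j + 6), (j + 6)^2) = j + 6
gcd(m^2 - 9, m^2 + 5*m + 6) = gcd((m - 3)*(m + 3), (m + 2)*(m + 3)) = m + 3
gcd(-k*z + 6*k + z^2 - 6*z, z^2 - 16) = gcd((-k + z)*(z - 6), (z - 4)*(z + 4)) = 1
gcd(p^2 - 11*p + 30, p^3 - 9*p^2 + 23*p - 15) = p - 5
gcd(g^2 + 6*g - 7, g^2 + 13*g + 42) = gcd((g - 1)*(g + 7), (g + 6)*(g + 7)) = g + 7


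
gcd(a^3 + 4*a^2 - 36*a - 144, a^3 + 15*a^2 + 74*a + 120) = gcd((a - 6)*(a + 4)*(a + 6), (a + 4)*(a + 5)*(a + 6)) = a^2 + 10*a + 24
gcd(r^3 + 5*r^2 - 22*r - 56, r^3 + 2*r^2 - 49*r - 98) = r^2 + 9*r + 14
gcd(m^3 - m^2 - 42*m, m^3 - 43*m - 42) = m^2 - m - 42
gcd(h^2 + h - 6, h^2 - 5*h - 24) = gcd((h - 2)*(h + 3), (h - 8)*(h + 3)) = h + 3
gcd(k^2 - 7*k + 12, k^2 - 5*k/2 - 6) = k - 4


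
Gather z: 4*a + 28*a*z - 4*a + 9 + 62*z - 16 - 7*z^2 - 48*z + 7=-7*z^2 + z*(28*a + 14)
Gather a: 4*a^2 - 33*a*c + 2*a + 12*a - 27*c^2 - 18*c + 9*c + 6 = 4*a^2 + a*(14 - 33*c) - 27*c^2 - 9*c + 6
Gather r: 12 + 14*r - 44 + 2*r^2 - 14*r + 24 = 2*r^2 - 8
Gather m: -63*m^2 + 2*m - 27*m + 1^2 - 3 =-63*m^2 - 25*m - 2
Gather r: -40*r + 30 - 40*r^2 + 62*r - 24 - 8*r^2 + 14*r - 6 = -48*r^2 + 36*r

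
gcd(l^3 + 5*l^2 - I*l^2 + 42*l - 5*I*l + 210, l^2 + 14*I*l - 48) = l + 6*I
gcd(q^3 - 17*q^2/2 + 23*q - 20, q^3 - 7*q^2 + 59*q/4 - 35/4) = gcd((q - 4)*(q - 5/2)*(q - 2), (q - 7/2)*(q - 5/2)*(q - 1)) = q - 5/2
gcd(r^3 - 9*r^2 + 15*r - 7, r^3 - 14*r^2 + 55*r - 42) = r^2 - 8*r + 7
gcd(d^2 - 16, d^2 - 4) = 1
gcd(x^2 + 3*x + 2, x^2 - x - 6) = x + 2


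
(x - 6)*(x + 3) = x^2 - 3*x - 18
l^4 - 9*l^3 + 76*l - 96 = (l - 8)*(l - 2)^2*(l + 3)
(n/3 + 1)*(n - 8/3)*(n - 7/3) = n^3/3 - 2*n^2/3 - 79*n/27 + 56/9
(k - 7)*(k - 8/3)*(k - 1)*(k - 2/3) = k^4 - 34*k^3/3 + 319*k^2/9 - 338*k/9 + 112/9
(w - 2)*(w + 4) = w^2 + 2*w - 8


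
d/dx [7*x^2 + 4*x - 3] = 14*x + 4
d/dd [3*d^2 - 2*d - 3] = 6*d - 2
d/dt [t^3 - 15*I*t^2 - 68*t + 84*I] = 3*t^2 - 30*I*t - 68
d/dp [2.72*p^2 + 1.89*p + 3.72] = 5.44*p + 1.89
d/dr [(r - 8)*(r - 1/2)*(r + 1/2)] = 3*r^2 - 16*r - 1/4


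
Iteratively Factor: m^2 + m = (m + 1)*(m)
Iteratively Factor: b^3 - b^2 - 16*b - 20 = (b + 2)*(b^2 - 3*b - 10) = (b + 2)^2*(b - 5)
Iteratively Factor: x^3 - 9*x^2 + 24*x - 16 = (x - 4)*(x^2 - 5*x + 4) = (x - 4)^2*(x - 1)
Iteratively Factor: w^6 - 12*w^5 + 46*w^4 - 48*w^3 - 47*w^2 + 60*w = (w - 3)*(w^5 - 9*w^4 + 19*w^3 + 9*w^2 - 20*w) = (w - 3)*(w - 1)*(w^4 - 8*w^3 + 11*w^2 + 20*w) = w*(w - 3)*(w - 1)*(w^3 - 8*w^2 + 11*w + 20) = w*(w - 3)*(w - 1)*(w + 1)*(w^2 - 9*w + 20) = w*(w - 4)*(w - 3)*(w - 1)*(w + 1)*(w - 5)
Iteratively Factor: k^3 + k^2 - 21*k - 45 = (k + 3)*(k^2 - 2*k - 15) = (k + 3)^2*(k - 5)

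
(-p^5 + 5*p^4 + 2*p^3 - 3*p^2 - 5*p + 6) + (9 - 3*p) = -p^5 + 5*p^4 + 2*p^3 - 3*p^2 - 8*p + 15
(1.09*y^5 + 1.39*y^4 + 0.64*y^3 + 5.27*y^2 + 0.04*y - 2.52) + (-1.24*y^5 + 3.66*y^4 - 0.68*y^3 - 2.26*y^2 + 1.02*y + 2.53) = -0.15*y^5 + 5.05*y^4 - 0.04*y^3 + 3.01*y^2 + 1.06*y + 0.00999999999999979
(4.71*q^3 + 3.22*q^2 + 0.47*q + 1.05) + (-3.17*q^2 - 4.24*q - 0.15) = 4.71*q^3 + 0.0500000000000003*q^2 - 3.77*q + 0.9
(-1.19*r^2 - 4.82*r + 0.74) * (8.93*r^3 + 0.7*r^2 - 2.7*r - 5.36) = -10.6267*r^5 - 43.8756*r^4 + 6.4472*r^3 + 19.9104*r^2 + 23.8372*r - 3.9664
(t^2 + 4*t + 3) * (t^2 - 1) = t^4 + 4*t^3 + 2*t^2 - 4*t - 3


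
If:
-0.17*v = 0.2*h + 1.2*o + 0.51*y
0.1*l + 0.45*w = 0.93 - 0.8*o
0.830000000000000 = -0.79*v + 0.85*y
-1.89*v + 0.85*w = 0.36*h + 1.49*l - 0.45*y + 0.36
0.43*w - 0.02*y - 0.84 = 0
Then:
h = 1.83301262644847 - 3.45812590320336*y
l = 1.76260186126796 - 0.200727580485455*y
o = -0.00107184313699253*y - 0.156662441960821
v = 1.07594936708861*y - 1.05063291139241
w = 0.0465116279069767*y + 1.95348837209302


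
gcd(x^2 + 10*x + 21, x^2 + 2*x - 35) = x + 7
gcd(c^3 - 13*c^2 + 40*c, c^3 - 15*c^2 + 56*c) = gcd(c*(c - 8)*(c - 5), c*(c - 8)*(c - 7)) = c^2 - 8*c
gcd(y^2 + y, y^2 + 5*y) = y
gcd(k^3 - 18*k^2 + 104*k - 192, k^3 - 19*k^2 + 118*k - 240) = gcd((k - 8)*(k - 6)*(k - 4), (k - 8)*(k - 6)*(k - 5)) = k^2 - 14*k + 48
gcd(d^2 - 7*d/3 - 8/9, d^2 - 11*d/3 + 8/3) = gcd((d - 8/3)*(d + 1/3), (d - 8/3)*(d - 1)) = d - 8/3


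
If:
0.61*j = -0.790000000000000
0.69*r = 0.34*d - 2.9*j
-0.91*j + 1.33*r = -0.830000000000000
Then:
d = -14.11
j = -1.30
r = -1.51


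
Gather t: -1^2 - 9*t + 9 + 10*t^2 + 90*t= 10*t^2 + 81*t + 8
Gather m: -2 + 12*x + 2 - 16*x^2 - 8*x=-16*x^2 + 4*x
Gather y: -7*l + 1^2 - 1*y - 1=-7*l - y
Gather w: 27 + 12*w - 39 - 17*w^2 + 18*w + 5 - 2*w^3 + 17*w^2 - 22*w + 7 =-2*w^3 + 8*w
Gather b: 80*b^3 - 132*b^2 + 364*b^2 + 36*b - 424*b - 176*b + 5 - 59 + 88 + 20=80*b^3 + 232*b^2 - 564*b + 54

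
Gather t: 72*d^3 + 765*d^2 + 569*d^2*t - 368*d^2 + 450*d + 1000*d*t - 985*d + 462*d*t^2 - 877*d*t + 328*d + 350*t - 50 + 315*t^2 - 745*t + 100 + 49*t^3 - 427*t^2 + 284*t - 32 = 72*d^3 + 397*d^2 - 207*d + 49*t^3 + t^2*(462*d - 112) + t*(569*d^2 + 123*d - 111) + 18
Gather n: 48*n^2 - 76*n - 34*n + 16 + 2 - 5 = 48*n^2 - 110*n + 13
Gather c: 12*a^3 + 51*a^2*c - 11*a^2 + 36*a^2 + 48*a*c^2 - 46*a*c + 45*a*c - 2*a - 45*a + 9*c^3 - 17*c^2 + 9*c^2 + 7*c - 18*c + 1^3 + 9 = 12*a^3 + 25*a^2 - 47*a + 9*c^3 + c^2*(48*a - 8) + c*(51*a^2 - a - 11) + 10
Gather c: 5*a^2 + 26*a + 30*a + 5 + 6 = 5*a^2 + 56*a + 11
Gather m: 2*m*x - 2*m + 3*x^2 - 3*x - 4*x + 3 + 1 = m*(2*x - 2) + 3*x^2 - 7*x + 4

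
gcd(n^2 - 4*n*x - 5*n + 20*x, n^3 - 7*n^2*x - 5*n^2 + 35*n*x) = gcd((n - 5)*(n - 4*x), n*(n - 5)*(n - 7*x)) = n - 5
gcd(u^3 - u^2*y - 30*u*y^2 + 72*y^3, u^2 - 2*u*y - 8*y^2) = -u + 4*y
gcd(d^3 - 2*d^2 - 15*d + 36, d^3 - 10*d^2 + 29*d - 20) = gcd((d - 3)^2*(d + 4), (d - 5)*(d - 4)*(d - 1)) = 1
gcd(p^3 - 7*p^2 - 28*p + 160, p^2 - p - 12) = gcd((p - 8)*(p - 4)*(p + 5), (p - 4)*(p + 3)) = p - 4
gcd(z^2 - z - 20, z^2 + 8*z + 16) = z + 4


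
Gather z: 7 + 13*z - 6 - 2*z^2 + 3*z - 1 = -2*z^2 + 16*z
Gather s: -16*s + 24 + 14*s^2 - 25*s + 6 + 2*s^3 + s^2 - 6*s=2*s^3 + 15*s^2 - 47*s + 30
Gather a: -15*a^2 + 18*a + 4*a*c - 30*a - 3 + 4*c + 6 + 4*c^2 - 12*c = -15*a^2 + a*(4*c - 12) + 4*c^2 - 8*c + 3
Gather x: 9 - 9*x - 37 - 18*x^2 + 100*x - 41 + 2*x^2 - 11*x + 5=-16*x^2 + 80*x - 64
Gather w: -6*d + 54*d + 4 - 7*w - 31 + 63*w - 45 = 48*d + 56*w - 72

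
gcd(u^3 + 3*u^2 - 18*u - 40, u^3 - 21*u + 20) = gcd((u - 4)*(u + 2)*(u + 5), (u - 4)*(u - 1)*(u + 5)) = u^2 + u - 20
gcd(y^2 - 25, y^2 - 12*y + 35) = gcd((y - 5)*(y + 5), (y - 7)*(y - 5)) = y - 5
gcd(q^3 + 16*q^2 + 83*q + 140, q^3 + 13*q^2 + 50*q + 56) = q^2 + 11*q + 28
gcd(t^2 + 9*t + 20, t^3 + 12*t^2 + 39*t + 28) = t + 4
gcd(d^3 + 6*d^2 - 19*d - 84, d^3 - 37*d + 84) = d^2 + 3*d - 28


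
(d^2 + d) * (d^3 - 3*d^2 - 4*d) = d^5 - 2*d^4 - 7*d^3 - 4*d^2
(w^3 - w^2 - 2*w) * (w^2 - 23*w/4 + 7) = w^5 - 27*w^4/4 + 43*w^3/4 + 9*w^2/2 - 14*w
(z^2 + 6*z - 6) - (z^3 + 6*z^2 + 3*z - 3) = -z^3 - 5*z^2 + 3*z - 3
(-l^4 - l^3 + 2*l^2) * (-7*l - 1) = 7*l^5 + 8*l^4 - 13*l^3 - 2*l^2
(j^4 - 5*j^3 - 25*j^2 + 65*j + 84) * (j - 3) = j^5 - 8*j^4 - 10*j^3 + 140*j^2 - 111*j - 252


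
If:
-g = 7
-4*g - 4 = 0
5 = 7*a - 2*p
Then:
No Solution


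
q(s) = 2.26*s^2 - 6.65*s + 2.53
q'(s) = 4.52*s - 6.65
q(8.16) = 98.75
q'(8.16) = 30.23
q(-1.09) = 12.46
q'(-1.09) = -11.58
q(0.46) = -0.05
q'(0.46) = -4.57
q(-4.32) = 73.44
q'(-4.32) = -26.18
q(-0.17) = 3.73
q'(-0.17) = -7.42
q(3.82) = 10.11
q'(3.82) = 10.62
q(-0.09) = 3.15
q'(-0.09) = -7.06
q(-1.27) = 14.62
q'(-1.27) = -12.39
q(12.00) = 248.17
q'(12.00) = 47.59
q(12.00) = 248.17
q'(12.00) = 47.59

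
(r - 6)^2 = r^2 - 12*r + 36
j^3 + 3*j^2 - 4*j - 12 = (j - 2)*(j + 2)*(j + 3)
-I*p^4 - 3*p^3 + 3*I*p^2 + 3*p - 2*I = (p + 1)*(p - 2*I)*(p - I)*(-I*p + I)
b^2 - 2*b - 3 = (b - 3)*(b + 1)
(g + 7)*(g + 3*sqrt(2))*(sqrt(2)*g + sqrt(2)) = sqrt(2)*g^3 + 6*g^2 + 8*sqrt(2)*g^2 + 7*sqrt(2)*g + 48*g + 42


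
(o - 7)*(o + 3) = o^2 - 4*o - 21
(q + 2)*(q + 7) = q^2 + 9*q + 14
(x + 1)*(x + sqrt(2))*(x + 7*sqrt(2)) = x^3 + x^2 + 8*sqrt(2)*x^2 + 8*sqrt(2)*x + 14*x + 14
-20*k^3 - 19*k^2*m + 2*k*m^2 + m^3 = (-4*k + m)*(k + m)*(5*k + m)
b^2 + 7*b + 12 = (b + 3)*(b + 4)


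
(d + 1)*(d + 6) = d^2 + 7*d + 6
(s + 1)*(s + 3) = s^2 + 4*s + 3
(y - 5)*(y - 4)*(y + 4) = y^3 - 5*y^2 - 16*y + 80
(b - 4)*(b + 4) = b^2 - 16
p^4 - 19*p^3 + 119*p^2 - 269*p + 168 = (p - 8)*(p - 7)*(p - 3)*(p - 1)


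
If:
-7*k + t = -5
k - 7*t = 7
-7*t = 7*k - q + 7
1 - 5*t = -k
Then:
No Solution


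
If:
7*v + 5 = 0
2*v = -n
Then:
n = 10/7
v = -5/7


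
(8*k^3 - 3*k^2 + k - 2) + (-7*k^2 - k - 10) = 8*k^3 - 10*k^2 - 12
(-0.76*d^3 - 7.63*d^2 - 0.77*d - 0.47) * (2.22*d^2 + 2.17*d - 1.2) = -1.6872*d^5 - 18.5878*d^4 - 17.3545*d^3 + 6.4417*d^2 - 0.0958999999999999*d + 0.564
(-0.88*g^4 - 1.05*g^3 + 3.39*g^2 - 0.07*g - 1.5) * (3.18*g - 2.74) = -2.7984*g^5 - 0.9278*g^4 + 13.6572*g^3 - 9.5112*g^2 - 4.5782*g + 4.11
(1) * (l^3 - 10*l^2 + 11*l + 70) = l^3 - 10*l^2 + 11*l + 70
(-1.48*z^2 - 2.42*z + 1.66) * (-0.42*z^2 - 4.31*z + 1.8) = 0.6216*z^4 + 7.3952*z^3 + 7.069*z^2 - 11.5106*z + 2.988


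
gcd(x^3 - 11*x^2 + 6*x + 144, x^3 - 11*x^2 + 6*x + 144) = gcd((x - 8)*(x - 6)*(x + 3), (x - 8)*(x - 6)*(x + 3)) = x^3 - 11*x^2 + 6*x + 144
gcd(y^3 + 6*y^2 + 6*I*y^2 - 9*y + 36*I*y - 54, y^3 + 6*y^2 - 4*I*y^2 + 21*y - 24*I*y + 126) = y^2 + y*(6 + 3*I) + 18*I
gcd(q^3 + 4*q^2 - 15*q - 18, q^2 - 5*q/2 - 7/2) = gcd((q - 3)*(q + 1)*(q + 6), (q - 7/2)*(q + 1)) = q + 1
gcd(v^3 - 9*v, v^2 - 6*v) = v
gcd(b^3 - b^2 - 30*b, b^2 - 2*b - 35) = b + 5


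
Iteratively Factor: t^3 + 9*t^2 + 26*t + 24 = (t + 3)*(t^2 + 6*t + 8) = (t + 2)*(t + 3)*(t + 4)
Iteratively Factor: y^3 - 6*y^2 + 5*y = (y)*(y^2 - 6*y + 5) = y*(y - 1)*(y - 5)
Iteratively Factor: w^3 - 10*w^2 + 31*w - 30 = (w - 3)*(w^2 - 7*w + 10) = (w - 3)*(w - 2)*(w - 5)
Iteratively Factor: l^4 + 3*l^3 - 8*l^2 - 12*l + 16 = (l + 4)*(l^3 - l^2 - 4*l + 4) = (l - 2)*(l + 4)*(l^2 + l - 2) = (l - 2)*(l - 1)*(l + 4)*(l + 2)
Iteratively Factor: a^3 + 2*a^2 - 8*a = (a + 4)*(a^2 - 2*a) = (a - 2)*(a + 4)*(a)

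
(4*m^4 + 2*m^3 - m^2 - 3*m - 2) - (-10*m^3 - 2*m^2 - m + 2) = 4*m^4 + 12*m^3 + m^2 - 2*m - 4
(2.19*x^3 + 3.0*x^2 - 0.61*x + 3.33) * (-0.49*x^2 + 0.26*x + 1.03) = -1.0731*x^5 - 0.9006*x^4 + 3.3346*x^3 + 1.2997*x^2 + 0.2375*x + 3.4299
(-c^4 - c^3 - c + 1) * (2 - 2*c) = 2*c^5 - 2*c^3 + 2*c^2 - 4*c + 2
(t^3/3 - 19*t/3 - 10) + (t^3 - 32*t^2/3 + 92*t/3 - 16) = 4*t^3/3 - 32*t^2/3 + 73*t/3 - 26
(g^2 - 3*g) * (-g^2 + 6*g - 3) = -g^4 + 9*g^3 - 21*g^2 + 9*g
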